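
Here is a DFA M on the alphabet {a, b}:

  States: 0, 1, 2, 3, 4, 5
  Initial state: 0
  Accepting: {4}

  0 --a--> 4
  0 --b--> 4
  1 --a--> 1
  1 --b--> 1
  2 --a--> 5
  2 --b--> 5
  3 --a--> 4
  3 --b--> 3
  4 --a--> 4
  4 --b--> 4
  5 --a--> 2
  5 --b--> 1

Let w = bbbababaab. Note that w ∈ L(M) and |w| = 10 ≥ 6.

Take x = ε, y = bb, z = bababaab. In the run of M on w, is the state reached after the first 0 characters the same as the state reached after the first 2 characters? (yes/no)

State sequence: 0 -b-> 4 -b-> 4

After x (step 0): 0. After xy (step 2): 4.
They differ (0 ≠ 4), so y is not a cycle from the state after x; this split is not the one the pumping-lemma construction produces, and pumping y need not keep the string in L(M).

no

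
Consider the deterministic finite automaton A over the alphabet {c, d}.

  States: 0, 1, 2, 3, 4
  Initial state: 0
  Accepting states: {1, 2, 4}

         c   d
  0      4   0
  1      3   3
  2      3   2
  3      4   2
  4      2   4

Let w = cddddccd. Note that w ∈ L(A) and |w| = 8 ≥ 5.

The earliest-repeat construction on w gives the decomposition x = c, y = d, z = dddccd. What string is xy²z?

cdddddccd

xy^2z = c·d·d·dddccd = cdddddccd.
Reading y = d takes A from 4 back to 4, so after x·y·y the machine is still in 4, and z then leads to the accepting state 2. Hence cdddddccd ∈ L(A).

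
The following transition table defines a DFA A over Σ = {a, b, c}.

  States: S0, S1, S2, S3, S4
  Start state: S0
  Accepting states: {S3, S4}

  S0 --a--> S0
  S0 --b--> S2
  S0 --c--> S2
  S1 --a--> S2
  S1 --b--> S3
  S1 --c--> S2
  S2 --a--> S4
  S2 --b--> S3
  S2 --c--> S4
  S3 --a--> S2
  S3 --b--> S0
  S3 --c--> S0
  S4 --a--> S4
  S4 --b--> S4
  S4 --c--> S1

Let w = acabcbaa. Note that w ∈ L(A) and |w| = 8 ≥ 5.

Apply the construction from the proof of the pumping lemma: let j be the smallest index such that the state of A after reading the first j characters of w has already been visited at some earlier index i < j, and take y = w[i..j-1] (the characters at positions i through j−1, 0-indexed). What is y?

a

State sequence: S0 -a-> S0 -c-> S2 -a-> S4 -b-> S4 -c-> S1 -b-> S3 -a-> S2 -a-> S4
First repeat at step 1: S0 was already visited.

So i = 0, j = 1, giving x = w[0:0] = ε, y = w[0:1] = a, z = w[1:8] = cabcbaa.
Check: |xy| = 1 ≤ 5 and |y| = 1 ≥ 1. Reading y takes A from S0 back to S0, so every xyⁱz is accepted.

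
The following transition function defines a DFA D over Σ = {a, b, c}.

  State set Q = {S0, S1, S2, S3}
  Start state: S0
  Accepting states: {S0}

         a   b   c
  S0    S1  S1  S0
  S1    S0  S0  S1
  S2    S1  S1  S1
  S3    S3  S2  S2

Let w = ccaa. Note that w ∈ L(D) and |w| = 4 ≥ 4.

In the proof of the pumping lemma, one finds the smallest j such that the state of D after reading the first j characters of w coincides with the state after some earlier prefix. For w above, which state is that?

State sequence: S0 -c-> S0 -c-> S0 -a-> S1 -a-> S0
First repeat at step 1: S0 was already visited.

The earliest repeat is at step j = 1: D is in S0, which it already visited at step i = 0.

S0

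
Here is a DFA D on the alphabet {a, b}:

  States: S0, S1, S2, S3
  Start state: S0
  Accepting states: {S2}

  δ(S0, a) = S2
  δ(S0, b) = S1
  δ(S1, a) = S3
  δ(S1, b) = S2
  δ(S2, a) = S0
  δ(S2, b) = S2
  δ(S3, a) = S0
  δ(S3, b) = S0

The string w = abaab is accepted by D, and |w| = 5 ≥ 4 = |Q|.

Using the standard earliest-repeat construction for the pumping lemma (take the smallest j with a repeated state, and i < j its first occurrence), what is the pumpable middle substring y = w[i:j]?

b

State sequence: S0 -a-> S2 -b-> S2 -a-> S0 -a-> S2 -b-> S2
First repeat at step 2: S2 was already visited.

So i = 1, j = 2, giving x = w[0:1] = a, y = w[1:2] = b, z = w[2:5] = aab.
Check: |xy| = 2 ≤ 4 and |y| = 1 ≥ 1. Reading y takes D from S2 back to S2, so every xyⁱz is accepted.
Since D has 4 states, any run of length ≥ 4 visits 4+1 states, so by pigeonhole some state repeats within the first 4 steps — that repeat gives the pumpable loop.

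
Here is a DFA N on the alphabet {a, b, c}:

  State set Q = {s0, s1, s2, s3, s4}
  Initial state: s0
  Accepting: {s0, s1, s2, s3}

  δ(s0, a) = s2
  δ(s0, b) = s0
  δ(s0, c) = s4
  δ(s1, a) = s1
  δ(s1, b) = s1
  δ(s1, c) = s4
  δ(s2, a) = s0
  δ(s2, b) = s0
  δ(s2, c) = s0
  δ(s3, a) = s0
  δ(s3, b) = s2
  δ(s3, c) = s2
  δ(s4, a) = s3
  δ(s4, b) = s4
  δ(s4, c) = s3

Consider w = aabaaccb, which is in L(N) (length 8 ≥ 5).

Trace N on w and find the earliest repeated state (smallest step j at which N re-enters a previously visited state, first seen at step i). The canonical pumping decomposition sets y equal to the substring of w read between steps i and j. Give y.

aa

Run of N on w = a a b a a c c b:
  step 0: s0  (start)
  step 1: s2  (read a: s0→s2)
  step 2: s0  (read a: s2→s0)   ← first repeat (s0 seen earlier)
  step 3: s0  (read b: s0→s0)
  step 4: s2  (read a: s0→s2)
  step 5: s0  (read a: s2→s0)
  step 6: s4  (read c: s0→s4)
  step 7: s3  (read c: s4→s3)
  step 8: s2  (read b: s3→s2)

So i = 0, j = 2, giving x = w[0:0] = ε, y = w[0:2] = aa, z = w[2:8] = baaccb.
Check: |xy| = 2 ≤ 5 and |y| = 2 ≥ 1. Reading y takes N from s0 back to s0, so every xyⁱz is accepted.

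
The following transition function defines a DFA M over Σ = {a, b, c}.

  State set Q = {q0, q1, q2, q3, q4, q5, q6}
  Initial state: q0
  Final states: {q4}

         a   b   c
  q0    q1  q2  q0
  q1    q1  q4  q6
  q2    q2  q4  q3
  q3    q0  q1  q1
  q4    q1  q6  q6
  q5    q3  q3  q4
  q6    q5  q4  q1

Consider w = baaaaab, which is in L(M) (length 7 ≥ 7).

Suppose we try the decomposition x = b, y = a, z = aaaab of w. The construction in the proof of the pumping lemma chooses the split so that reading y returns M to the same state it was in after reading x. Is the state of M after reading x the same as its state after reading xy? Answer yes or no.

Run of M on the first 2 characters of w = b a:
  step 0: q0  (start)
  step 1: q2  (read b: q0→q2)
  step 2: q2  (read a: q2→q2)

After x (step 1): q2. After xy (step 2): q2.
They match, so y = a drives M around a cycle from q2 back to itself; pumping y any number of times keeps M in q2 before reading z, and xyⁱz ∈ L(M) for every i ≥ 0.

yes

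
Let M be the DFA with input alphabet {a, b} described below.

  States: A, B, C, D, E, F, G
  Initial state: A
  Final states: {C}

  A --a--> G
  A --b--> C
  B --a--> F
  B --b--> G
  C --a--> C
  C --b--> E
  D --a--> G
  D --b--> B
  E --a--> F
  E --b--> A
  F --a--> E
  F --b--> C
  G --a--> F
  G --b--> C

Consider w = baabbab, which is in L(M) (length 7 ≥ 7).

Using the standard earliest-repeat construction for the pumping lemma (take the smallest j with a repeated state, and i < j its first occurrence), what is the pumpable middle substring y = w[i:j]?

a

State sequence: A -b-> C -a-> C -a-> C -b-> E -b-> A -a-> G -b-> C
First repeat at step 2: C was already visited.

So i = 1, j = 2, giving x = w[0:1] = b, y = w[1:2] = a, z = w[2:7] = abbab.
Check: |xy| = 2 ≤ 7 and |y| = 1 ≥ 1. Reading y takes M from C back to C, so every xyⁱz is accepted.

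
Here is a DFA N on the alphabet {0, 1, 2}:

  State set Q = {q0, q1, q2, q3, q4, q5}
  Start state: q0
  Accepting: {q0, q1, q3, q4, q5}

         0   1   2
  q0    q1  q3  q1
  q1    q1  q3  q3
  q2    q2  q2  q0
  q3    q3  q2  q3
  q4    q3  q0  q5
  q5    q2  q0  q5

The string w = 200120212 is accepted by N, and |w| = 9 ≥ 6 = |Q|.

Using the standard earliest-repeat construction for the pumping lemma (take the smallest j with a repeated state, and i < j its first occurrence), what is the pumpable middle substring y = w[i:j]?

State sequence: q0 -2-> q1 -0-> q1 -0-> q1 -1-> q3 -2-> q3 -0-> q3 -2-> q3 -1-> q2 -2-> q0
First repeat at step 2: q1 was already visited.

So i = 1, j = 2, giving x = w[0:1] = 2, y = w[1:2] = 0, z = w[2:9] = 0120212.
Check: |xy| = 2 ≤ 6 and |y| = 1 ≥ 1. Reading y takes N from q1 back to q1, so every xyⁱz is accepted.

0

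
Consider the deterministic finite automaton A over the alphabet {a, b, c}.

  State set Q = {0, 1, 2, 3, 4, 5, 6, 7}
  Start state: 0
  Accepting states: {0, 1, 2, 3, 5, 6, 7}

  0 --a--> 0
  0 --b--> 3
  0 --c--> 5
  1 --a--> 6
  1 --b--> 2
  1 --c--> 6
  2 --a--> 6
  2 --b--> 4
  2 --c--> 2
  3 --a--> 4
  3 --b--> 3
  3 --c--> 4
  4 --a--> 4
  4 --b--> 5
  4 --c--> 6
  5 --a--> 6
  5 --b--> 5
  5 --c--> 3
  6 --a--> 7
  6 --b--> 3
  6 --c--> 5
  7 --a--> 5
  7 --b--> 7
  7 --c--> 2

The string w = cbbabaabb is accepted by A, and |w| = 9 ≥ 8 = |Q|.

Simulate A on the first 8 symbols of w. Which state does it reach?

5

Run of A on the first 8 characters of w = c b b a b a a b:
  step 0: 0  (start)
  step 1: 5  (read c: 0→5)
  step 2: 5  (read b: 5→5)
  step 3: 5  (read b: 5→5)
  step 4: 6  (read a: 5→6)
  step 5: 3  (read b: 6→3)
  step 6: 4  (read a: 3→4)
  step 7: 4  (read a: 4→4)
  step 8: 5  (read b: 4→5)

After reading 8 characters, A is in state 5.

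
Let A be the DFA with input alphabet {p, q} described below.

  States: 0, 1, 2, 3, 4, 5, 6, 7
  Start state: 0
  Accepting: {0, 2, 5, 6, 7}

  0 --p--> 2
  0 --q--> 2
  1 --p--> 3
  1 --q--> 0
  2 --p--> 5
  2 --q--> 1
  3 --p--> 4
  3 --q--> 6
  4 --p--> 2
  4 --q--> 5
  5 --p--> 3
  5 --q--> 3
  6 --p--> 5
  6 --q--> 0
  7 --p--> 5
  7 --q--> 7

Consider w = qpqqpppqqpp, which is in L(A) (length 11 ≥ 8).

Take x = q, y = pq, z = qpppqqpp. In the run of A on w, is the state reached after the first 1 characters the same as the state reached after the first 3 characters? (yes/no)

Run of A on the first 3 characters of w = q p q:
  step 0: 0  (start)
  step 1: 2  (read q: 0→2)
  step 2: 5  (read p: 2→5)
  step 3: 3  (read q: 5→3)

After x (step 1): 2. After xy (step 3): 3.
They differ (2 ≠ 3), so y is not a cycle from the state after x; this split is not the one the pumping-lemma construction produces, and pumping y need not keep the string in L(A).

no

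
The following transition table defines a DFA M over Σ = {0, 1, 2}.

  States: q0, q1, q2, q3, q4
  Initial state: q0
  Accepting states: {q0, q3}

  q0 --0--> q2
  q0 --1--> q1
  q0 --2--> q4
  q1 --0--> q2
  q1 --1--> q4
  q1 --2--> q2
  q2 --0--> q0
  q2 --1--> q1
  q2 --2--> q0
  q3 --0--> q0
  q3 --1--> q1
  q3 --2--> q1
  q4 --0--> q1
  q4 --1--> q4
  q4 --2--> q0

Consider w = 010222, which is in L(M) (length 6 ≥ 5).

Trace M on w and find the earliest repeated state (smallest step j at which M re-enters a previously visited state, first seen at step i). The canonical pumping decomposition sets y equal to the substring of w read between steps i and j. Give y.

State sequence: q0 -0-> q2 -1-> q1 -0-> q2 -2-> q0 -2-> q4 -2-> q0
First repeat at step 3: q2 was already visited.

So i = 1, j = 3, giving x = w[0:1] = 0, y = w[1:3] = 10, z = w[3:6] = 222.
Check: |xy| = 3 ≤ 5 and |y| = 2 ≥ 1. Reading y takes M from q2 back to q2, so every xyⁱz is accepted.
The DFA has 5 states, so the proof of the pumping lemma guarantees a repeated state among the first 5+1 visited; the segment between the two visits is the pumpable y.

10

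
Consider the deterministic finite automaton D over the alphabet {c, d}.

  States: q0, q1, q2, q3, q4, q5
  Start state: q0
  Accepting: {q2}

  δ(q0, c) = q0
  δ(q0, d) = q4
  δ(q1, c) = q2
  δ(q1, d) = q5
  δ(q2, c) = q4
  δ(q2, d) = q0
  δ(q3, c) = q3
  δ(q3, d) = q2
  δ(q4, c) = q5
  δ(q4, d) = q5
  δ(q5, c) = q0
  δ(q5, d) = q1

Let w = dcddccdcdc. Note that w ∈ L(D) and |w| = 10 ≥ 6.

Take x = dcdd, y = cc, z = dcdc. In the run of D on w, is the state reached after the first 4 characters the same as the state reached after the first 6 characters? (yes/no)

no

State sequence: q0 -d-> q4 -c-> q5 -d-> q1 -d-> q5 -c-> q0 -c-> q0

After x (step 4): q5. After xy (step 6): q0.
They differ (q5 ≠ q0), so y is not a cycle from the state after x; this split is not the one the pumping-lemma construction produces, and pumping y need not keep the string in L(D).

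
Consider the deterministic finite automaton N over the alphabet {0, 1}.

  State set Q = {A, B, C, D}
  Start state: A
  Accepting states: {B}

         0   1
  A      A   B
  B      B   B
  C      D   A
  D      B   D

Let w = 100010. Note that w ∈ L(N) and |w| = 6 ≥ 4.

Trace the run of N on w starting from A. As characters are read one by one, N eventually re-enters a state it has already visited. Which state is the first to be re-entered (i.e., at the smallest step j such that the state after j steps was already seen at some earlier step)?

State sequence: A -1-> B -0-> B -0-> B -0-> B -1-> B -0-> B
First repeat at step 2: B was already visited.

The earliest repeat is at step j = 2: N is in B, which it already visited at step i = 1.

B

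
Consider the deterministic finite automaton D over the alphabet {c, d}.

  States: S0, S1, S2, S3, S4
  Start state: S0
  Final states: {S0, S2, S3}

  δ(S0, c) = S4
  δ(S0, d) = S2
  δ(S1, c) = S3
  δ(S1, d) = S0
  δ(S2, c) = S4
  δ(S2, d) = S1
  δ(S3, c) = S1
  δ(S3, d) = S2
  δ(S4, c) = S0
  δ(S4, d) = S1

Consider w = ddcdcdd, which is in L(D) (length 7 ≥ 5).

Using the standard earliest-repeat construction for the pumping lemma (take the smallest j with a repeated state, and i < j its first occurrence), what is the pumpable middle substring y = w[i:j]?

State sequence: S0 -d-> S2 -d-> S1 -c-> S3 -d-> S2 -c-> S4 -d-> S1 -d-> S0
First repeat at step 4: S2 was already visited.

So i = 1, j = 4, giving x = w[0:1] = d, y = w[1:4] = dcd, z = w[4:7] = cdd.
Check: |xy| = 4 ≤ 5 and |y| = 3 ≥ 1. Reading y takes D from S2 back to S2, so every xyⁱz is accepted.
Since D has 5 states, any run of length ≥ 5 visits 5+1 states, so by pigeonhole some state repeats within the first 5 steps — that repeat gives the pumpable loop.

dcd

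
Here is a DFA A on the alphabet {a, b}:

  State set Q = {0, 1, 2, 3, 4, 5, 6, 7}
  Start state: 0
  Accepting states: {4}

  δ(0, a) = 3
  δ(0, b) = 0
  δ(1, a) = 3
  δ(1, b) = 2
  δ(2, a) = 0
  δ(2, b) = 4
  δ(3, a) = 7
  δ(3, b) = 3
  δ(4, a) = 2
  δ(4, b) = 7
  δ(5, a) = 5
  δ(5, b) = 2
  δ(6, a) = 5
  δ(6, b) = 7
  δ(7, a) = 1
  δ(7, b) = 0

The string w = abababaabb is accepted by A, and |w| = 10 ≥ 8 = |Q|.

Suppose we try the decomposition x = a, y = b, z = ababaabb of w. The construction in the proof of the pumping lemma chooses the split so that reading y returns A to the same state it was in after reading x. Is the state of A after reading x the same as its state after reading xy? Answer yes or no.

yes

State sequence: 0 -a-> 3 -b-> 3

After x (step 1): 3. After xy (step 2): 3.
They match, so y = b drives A around a cycle from 3 back to itself; pumping y any number of times keeps A in 3 before reading z, and xyⁱz ∈ L(A) for every i ≥ 0.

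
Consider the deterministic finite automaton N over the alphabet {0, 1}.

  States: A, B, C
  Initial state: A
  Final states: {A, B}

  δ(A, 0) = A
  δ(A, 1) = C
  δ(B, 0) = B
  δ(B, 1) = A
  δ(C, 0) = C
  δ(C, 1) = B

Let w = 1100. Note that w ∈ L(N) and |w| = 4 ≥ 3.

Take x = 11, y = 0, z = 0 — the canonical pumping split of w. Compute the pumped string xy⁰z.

xy⁰z = xz = 11·0 = 110.
Reading y = 0 takes N from B back to B, so after x the machine is still in B, and z then leads to the accepting state B. Hence 110 ∈ L(N).

110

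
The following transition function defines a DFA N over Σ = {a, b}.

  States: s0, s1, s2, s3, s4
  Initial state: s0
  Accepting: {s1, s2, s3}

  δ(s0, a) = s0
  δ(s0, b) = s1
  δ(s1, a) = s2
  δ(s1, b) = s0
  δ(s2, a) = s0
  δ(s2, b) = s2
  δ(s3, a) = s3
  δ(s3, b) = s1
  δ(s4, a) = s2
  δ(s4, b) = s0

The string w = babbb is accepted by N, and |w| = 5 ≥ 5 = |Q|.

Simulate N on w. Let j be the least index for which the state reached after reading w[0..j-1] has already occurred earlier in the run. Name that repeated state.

s2

Run of N on w = b a b b b:
  step 0: s0  (start)
  step 1: s1  (read b: s0→s1)
  step 2: s2  (read a: s1→s2)
  step 3: s2  (read b: s2→s2)   ← first repeat (s2 seen earlier)
  step 4: s2  (read b: s2→s2)
  step 5: s2  (read b: s2→s2)

The earliest repeat is at step j = 3: N is in s2, which it already visited at step i = 2.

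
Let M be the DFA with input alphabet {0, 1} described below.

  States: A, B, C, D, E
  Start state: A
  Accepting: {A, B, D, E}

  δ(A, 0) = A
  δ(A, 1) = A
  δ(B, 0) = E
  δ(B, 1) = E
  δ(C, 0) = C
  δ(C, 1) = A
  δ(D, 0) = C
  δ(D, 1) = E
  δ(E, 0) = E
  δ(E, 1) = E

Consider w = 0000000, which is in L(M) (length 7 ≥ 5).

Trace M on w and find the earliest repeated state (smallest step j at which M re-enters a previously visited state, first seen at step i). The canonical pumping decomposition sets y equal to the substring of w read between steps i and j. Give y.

0

Run of M on w = 0 0 0 0 0 0 0:
  step 0: A  (start)
  step 1: A  (read 0: A→A)   ← first repeat (A seen earlier)
  step 2: A  (read 0: A→A)
  step 3: A  (read 0: A→A)
  step 4: A  (read 0: A→A)
  step 5: A  (read 0: A→A)
  step 6: A  (read 0: A→A)
  step 7: A  (read 0: A→A)

So i = 0, j = 1, giving x = w[0:0] = ε, y = w[0:1] = 0, z = w[1:7] = 000000.
Check: |xy| = 1 ≤ 5 and |y| = 1 ≥ 1. Reading y takes M from A back to A, so every xyⁱz is accepted.
Since M has 5 states, any run of length ≥ 5 visits 5+1 states, so by pigeonhole some state repeats within the first 5 steps — that repeat gives the pumpable loop.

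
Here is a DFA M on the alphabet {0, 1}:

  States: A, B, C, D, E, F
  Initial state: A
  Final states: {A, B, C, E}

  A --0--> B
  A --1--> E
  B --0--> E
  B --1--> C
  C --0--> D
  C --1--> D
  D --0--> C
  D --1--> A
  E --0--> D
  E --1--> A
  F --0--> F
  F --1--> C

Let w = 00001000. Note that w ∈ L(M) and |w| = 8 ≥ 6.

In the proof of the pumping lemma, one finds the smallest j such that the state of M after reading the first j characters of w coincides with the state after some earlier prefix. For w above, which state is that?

State sequence: A -0-> B -0-> E -0-> D -0-> C -1-> D -0-> C -0-> D -0-> C
First repeat at step 5: D was already visited.

The earliest repeat is at step j = 5: M is in D, which it already visited at step i = 3.

D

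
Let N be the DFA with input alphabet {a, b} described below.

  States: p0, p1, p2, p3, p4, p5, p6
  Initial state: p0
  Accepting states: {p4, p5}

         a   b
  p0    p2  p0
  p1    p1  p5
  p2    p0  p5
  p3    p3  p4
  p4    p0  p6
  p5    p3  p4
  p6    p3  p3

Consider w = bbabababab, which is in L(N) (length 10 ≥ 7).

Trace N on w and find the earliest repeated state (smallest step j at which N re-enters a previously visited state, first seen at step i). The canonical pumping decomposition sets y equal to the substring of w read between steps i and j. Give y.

b

State sequence: p0 -b-> p0 -b-> p0 -a-> p2 -b-> p5 -a-> p3 -b-> p4 -a-> p0 -b-> p0 -a-> p2 -b-> p5
First repeat at step 1: p0 was already visited.

So i = 0, j = 1, giving x = w[0:0] = ε, y = w[0:1] = b, z = w[1:10] = babababab.
Check: |xy| = 1 ≤ 7 and |y| = 1 ≥ 1. Reading y takes N from p0 back to p0, so every xyⁱz is accepted.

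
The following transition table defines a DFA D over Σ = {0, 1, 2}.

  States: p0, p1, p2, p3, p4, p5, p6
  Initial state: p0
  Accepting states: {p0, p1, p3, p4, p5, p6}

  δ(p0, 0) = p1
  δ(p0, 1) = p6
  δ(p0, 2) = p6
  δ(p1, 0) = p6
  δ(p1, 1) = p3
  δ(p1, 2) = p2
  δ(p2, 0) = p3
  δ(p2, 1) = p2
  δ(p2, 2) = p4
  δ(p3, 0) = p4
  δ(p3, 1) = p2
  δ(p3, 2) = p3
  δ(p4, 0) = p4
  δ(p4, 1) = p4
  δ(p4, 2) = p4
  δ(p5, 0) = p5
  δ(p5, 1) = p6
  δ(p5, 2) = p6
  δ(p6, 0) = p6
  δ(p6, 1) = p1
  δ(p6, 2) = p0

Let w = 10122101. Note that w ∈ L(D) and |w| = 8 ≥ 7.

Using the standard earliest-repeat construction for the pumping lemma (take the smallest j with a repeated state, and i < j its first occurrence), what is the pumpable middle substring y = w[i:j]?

Run of D on w = 1 0 1 2 2 1 0 1:
  step 0: p0  (start)
  step 1: p6  (read 1: p0→p6)
  step 2: p6  (read 0: p6→p6)   ← first repeat (p6 seen earlier)
  step 3: p1  (read 1: p6→p1)
  step 4: p2  (read 2: p1→p2)
  step 5: p4  (read 2: p2→p4)
  step 6: p4  (read 1: p4→p4)
  step 7: p4  (read 0: p4→p4)
  step 8: p4  (read 1: p4→p4)

So i = 1, j = 2, giving x = w[0:1] = 1, y = w[1:2] = 0, z = w[2:8] = 122101.
Check: |xy| = 2 ≤ 7 and |y| = 1 ≥ 1. Reading y takes D from p6 back to p6, so every xyⁱz is accepted.

0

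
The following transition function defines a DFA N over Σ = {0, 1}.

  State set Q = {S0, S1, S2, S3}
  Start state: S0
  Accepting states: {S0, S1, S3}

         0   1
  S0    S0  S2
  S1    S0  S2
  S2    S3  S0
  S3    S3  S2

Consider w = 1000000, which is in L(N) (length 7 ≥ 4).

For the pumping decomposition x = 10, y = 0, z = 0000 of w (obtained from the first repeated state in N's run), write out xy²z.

xy^2z = 10·0·0·0000 = 10000000.
Reading y = 0 takes N from S3 back to S3, so after x·y·y the machine is still in S3, and z then leads to the accepting state S3. Hence 10000000 ∈ L(N).

10000000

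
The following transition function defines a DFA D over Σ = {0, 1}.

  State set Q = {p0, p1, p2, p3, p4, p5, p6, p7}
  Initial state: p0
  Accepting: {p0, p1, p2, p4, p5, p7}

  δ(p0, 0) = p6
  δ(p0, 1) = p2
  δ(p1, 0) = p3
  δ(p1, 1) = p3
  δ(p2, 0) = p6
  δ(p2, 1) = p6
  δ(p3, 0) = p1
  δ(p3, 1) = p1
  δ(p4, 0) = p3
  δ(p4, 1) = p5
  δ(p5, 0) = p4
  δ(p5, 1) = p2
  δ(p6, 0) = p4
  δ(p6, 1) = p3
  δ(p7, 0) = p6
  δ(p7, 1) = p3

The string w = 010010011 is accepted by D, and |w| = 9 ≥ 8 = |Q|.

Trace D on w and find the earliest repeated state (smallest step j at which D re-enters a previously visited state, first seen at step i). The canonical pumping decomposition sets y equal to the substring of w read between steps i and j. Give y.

00

Run of D on w = 0 1 0 0 1 0 0 1 1:
  step 0: p0  (start)
  step 1: p6  (read 0: p0→p6)
  step 2: p3  (read 1: p6→p3)
  step 3: p1  (read 0: p3→p1)
  step 4: p3  (read 0: p1→p3)   ← first repeat (p3 seen earlier)
  step 5: p1  (read 1: p3→p1)
  step 6: p3  (read 0: p1→p3)
  step 7: p1  (read 0: p3→p1)
  step 8: p3  (read 1: p1→p3)
  step 9: p1  (read 1: p3→p1)

So i = 2, j = 4, giving x = w[0:2] = 01, y = w[2:4] = 00, z = w[4:9] = 10011.
Check: |xy| = 4 ≤ 8 and |y| = 2 ≥ 1. Reading y takes D from p3 back to p3, so every xyⁱz is accepted.
Pumping length from the standard proof: p = 8 (the number of states). The repeated state found above gives |xy| = j ≤ 8 and |y| = j − i ≥ 1.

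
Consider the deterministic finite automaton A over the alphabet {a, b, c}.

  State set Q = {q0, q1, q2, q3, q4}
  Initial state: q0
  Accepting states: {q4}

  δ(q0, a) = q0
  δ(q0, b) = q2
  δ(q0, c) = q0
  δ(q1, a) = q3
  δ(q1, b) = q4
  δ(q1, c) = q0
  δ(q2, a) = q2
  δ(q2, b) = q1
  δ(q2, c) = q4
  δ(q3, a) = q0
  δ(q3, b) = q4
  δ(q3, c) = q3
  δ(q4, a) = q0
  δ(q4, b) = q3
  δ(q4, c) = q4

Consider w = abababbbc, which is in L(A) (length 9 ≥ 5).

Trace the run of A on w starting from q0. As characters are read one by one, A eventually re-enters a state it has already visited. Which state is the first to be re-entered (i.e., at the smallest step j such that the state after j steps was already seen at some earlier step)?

State sequence: q0 -a-> q0 -b-> q2 -a-> q2 -b-> q1 -a-> q3 -b-> q4 -b-> q3 -b-> q4 -c-> q4
First repeat at step 1: q0 was already visited.

The earliest repeat is at step j = 1: A is in q0, which it already visited at step i = 0.
Pumping length from the standard proof: p = 5 (the number of states). The repeated state found above gives |xy| = j ≤ 5 and |y| = j − i ≥ 1.

q0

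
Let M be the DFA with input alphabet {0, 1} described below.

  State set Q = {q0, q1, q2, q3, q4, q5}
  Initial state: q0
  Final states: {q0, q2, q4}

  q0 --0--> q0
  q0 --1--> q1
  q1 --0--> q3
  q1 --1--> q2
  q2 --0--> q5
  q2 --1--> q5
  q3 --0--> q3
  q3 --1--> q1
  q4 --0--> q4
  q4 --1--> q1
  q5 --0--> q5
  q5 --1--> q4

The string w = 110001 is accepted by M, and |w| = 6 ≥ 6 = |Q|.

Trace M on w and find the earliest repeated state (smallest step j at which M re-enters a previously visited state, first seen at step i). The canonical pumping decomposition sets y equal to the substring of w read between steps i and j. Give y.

0

State sequence: q0 -1-> q1 -1-> q2 -0-> q5 -0-> q5 -0-> q5 -1-> q4
First repeat at step 4: q5 was already visited.

So i = 3, j = 4, giving x = w[0:3] = 110, y = w[3:4] = 0, z = w[4:6] = 01.
Check: |xy| = 4 ≤ 6 and |y| = 1 ≥ 1. Reading y takes M from q5 back to q5, so every xyⁱz is accepted.
With |Q| = 6, pigeonhole forces a state repeat no later than step 6; the substring read between the first and second visits to that state can be pumped.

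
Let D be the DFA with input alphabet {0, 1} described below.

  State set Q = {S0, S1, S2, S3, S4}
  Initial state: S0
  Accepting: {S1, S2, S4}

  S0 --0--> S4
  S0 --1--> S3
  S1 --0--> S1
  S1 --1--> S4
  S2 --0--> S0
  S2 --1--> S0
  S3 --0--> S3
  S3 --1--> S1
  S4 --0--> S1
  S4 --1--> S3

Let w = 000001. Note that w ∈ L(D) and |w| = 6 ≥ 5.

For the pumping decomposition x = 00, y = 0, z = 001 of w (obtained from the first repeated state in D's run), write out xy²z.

0000001

xy^2z = 00·0·0·001 = 0000001.
Reading y = 0 takes D from S1 back to S1, so after x·y·y the machine is still in S1, and z then leads to the accepting state S4. Hence 0000001 ∈ L(D).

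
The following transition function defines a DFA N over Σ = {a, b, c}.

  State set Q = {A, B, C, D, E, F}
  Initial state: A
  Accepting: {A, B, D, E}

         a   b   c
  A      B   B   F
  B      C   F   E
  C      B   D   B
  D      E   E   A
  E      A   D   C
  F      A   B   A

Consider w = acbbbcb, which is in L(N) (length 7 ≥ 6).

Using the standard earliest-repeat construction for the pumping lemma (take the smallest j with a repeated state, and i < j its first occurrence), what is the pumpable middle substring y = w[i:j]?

bb

Run of N on w = a c b b b c b:
  step 0: A  (start)
  step 1: B  (read a: A→B)
  step 2: E  (read c: B→E)
  step 3: D  (read b: E→D)
  step 4: E  (read b: D→E)   ← first repeat (E seen earlier)
  step 5: D  (read b: E→D)
  step 6: A  (read c: D→A)
  step 7: B  (read b: A→B)

So i = 2, j = 4, giving x = w[0:2] = ac, y = w[2:4] = bb, z = w[4:7] = bcb.
Check: |xy| = 4 ≤ 6 and |y| = 2 ≥ 1. Reading y takes N from E back to E, so every xyⁱz is accepted.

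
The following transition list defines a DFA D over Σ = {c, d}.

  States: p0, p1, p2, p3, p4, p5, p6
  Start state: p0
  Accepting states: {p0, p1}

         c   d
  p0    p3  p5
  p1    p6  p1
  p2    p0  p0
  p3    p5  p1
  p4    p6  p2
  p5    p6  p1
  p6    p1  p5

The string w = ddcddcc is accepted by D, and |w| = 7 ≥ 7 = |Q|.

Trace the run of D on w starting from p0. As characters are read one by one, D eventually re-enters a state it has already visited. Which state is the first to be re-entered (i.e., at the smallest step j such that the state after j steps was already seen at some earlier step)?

p5

Run of D on w = d d c d d c c:
  step 0: p0  (start)
  step 1: p5  (read d: p0→p5)
  step 2: p1  (read d: p5→p1)
  step 3: p6  (read c: p1→p6)
  step 4: p5  (read d: p6→p5)   ← first repeat (p5 seen earlier)
  step 5: p1  (read d: p5→p1)
  step 6: p6  (read c: p1→p6)
  step 7: p1  (read c: p6→p1)

The earliest repeat is at step j = 4: D is in p5, which it already visited at step i = 1.
Pumping length from the standard proof: p = 7 (the number of states). The repeated state found above gives |xy| = j ≤ 7 and |y| = j − i ≥ 1.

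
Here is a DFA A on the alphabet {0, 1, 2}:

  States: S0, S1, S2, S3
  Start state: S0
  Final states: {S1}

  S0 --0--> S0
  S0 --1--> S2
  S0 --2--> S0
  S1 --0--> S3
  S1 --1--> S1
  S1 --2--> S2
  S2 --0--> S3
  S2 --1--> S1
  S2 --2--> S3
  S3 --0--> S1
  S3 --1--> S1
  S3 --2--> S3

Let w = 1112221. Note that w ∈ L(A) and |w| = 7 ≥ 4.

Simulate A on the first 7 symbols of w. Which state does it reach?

S1

Run of A on the first 7 characters of w = 1 1 1 2 2 2 1:
  step 0: S0  (start)
  step 1: S2  (read 1: S0→S2)
  step 2: S1  (read 1: S2→S1)
  step 3: S1  (read 1: S1→S1)
  step 4: S2  (read 2: S1→S2)
  step 5: S3  (read 2: S2→S3)
  step 6: S3  (read 2: S3→S3)
  step 7: S1  (read 1: S3→S1)

After reading 7 characters, A is in state S1.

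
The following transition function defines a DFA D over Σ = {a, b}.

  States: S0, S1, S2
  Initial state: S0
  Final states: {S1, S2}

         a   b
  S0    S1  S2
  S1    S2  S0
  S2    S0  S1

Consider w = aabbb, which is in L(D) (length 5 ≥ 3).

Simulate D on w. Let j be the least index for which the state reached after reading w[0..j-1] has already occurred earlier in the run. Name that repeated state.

S1

Run of D on w = a a b b b:
  step 0: S0  (start)
  step 1: S1  (read a: S0→S1)
  step 2: S2  (read a: S1→S2)
  step 3: S1  (read b: S2→S1)   ← first repeat (S1 seen earlier)
  step 4: S0  (read b: S1→S0)
  step 5: S2  (read b: S0→S2)

The earliest repeat is at step j = 3: D is in S1, which it already visited at step i = 1.
Pumping length from the standard proof: p = 3 (the number of states). The repeated state found above gives |xy| = j ≤ 3 and |y| = j − i ≥ 1.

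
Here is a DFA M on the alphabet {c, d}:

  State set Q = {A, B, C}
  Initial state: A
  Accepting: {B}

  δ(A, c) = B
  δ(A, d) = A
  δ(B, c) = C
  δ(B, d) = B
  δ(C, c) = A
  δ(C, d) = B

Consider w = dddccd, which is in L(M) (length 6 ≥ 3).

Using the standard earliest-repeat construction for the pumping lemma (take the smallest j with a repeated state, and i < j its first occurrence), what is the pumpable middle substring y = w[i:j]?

Run of M on w = d d d c c d:
  step 0: A  (start)
  step 1: A  (read d: A→A)   ← first repeat (A seen earlier)
  step 2: A  (read d: A→A)
  step 3: A  (read d: A→A)
  step 4: B  (read c: A→B)
  step 5: C  (read c: B→C)
  step 6: B  (read d: C→B)

So i = 0, j = 1, giving x = w[0:0] = ε, y = w[0:1] = d, z = w[1:6] = ddccd.
Check: |xy| = 1 ≤ 3 and |y| = 1 ≥ 1. Reading y takes M from A back to A, so every xyⁱz is accepted.
The DFA has 3 states, so the proof of the pumping lemma guarantees a repeated state among the first 3+1 visited; the segment between the two visits is the pumpable y.

d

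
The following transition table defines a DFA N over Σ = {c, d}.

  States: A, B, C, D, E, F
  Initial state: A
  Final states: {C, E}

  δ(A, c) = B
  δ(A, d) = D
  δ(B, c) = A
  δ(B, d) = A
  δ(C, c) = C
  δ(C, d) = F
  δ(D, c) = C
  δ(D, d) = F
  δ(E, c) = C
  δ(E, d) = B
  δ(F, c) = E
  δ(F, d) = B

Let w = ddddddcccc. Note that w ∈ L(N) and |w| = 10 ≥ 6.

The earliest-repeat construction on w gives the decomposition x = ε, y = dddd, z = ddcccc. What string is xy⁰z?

xy⁰z = xz = ε·ddcccc = ddcccc.
Reading y = dddd takes N from A back to A, so after x the machine is still in A, and z then leads to the accepting state C. Hence ddcccc ∈ L(N).

ddcccc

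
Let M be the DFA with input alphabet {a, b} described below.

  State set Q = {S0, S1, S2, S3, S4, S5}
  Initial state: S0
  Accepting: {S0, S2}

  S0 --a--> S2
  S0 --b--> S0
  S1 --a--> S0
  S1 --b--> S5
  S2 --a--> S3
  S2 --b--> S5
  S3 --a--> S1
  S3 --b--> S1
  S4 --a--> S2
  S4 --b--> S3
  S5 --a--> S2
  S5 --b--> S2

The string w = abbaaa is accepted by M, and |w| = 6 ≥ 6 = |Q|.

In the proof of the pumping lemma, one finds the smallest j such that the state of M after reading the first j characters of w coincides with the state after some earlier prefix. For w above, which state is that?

S2

Run of M on w = a b b a a a:
  step 0: S0  (start)
  step 1: S2  (read a: S0→S2)
  step 2: S5  (read b: S2→S5)
  step 3: S2  (read b: S5→S2)   ← first repeat (S2 seen earlier)
  step 4: S3  (read a: S2→S3)
  step 5: S1  (read a: S3→S1)
  step 6: S0  (read a: S1→S0)

The earliest repeat is at step j = 3: M is in S2, which it already visited at step i = 1.
Pumping length from the standard proof: p = 6 (the number of states). The repeated state found above gives |xy| = j ≤ 6 and |y| = j − i ≥ 1.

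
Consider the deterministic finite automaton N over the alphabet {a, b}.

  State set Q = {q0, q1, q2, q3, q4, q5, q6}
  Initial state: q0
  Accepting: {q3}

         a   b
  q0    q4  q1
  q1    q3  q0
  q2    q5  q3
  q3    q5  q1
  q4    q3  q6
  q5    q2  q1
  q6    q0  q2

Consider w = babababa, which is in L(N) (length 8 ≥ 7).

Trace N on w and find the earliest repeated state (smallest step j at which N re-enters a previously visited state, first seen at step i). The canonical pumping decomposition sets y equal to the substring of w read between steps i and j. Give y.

ab

State sequence: q0 -b-> q1 -a-> q3 -b-> q1 -a-> q3 -b-> q1 -a-> q3 -b-> q1 -a-> q3
First repeat at step 3: q1 was already visited.

So i = 1, j = 3, giving x = w[0:1] = b, y = w[1:3] = ab, z = w[3:8] = ababa.
Check: |xy| = 3 ≤ 7 and |y| = 2 ≥ 1. Reading y takes N from q1 back to q1, so every xyⁱz is accepted.
The DFA has 7 states, so the proof of the pumping lemma guarantees a repeated state among the first 7+1 visited; the segment between the two visits is the pumpable y.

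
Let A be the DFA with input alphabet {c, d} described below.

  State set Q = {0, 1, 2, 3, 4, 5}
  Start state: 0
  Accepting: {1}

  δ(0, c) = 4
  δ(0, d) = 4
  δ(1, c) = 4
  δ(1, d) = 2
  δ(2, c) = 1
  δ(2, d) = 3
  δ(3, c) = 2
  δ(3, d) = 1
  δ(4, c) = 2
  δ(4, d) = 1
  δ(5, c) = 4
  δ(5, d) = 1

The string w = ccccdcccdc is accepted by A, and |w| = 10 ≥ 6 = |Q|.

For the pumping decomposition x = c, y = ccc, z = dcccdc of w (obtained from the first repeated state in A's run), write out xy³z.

ccccccccccdcccdc

xy^3z = c·ccc·ccc·ccc·dcccdc = ccccccccccdcccdc.
Reading y = ccc takes A from 4 back to 4, so after x·y·y·y the machine is still in 4, and z then leads to the accepting state 1. Hence ccccccccccdcccdc ∈ L(A).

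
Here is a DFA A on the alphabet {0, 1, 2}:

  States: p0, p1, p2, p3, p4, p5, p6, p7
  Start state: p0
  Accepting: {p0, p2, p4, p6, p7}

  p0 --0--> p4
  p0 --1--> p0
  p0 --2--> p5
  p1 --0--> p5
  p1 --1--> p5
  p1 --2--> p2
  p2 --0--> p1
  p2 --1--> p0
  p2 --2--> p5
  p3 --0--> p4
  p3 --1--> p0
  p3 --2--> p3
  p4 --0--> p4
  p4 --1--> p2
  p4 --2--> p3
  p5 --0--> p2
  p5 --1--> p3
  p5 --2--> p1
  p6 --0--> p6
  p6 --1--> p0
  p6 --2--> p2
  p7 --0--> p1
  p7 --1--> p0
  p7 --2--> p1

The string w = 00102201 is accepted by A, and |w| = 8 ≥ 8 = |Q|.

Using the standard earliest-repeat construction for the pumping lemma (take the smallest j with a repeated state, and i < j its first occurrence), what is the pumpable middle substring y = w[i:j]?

0

Run of A on w = 0 0 1 0 2 2 0 1:
  step 0: p0  (start)
  step 1: p4  (read 0: p0→p4)
  step 2: p4  (read 0: p4→p4)   ← first repeat (p4 seen earlier)
  step 3: p2  (read 1: p4→p2)
  step 4: p1  (read 0: p2→p1)
  step 5: p2  (read 2: p1→p2)
  step 6: p5  (read 2: p2→p5)
  step 7: p2  (read 0: p5→p2)
  step 8: p0  (read 1: p2→p0)

So i = 1, j = 2, giving x = w[0:1] = 0, y = w[1:2] = 0, z = w[2:8] = 102201.
Check: |xy| = 2 ≤ 8 and |y| = 1 ≥ 1. Reading y takes A from p4 back to p4, so every xyⁱz is accepted.
Since A has 8 states, any run of length ≥ 8 visits 8+1 states, so by pigeonhole some state repeats within the first 8 steps — that repeat gives the pumpable loop.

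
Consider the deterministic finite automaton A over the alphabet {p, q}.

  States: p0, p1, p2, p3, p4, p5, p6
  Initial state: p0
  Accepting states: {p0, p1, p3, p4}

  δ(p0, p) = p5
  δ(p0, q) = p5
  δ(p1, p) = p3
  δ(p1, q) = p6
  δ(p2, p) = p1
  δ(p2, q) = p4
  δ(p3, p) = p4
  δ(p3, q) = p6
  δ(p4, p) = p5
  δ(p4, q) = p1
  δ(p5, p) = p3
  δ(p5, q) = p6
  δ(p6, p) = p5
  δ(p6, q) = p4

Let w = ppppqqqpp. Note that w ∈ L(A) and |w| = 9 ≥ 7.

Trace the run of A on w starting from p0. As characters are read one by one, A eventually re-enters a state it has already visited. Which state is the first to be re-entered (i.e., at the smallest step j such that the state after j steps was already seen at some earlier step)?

p5

State sequence: p0 -p-> p5 -p-> p3 -p-> p4 -p-> p5 -q-> p6 -q-> p4 -q-> p1 -p-> p3 -p-> p4
First repeat at step 4: p5 was already visited.

The earliest repeat is at step j = 4: A is in p5, which it already visited at step i = 1.
With |Q| = 7, pigeonhole forces a state repeat no later than step 7; the substring read between the first and second visits to that state can be pumped.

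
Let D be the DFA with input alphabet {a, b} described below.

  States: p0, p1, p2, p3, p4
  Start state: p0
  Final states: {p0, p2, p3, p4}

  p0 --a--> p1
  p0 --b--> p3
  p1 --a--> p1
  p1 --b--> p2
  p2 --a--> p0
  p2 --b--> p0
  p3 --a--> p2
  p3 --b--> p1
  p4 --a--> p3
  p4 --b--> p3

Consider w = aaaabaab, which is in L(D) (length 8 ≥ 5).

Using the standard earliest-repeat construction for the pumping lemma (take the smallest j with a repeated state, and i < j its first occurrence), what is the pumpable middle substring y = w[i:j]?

a

State sequence: p0 -a-> p1 -a-> p1 -a-> p1 -a-> p1 -b-> p2 -a-> p0 -a-> p1 -b-> p2
First repeat at step 2: p1 was already visited.

So i = 1, j = 2, giving x = w[0:1] = a, y = w[1:2] = a, z = w[2:8] = aabaab.
Check: |xy| = 2 ≤ 5 and |y| = 1 ≥ 1. Reading y takes D from p1 back to p1, so every xyⁱz is accepted.
With |Q| = 5, pigeonhole forces a state repeat no later than step 5; the substring read between the first and second visits to that state can be pumped.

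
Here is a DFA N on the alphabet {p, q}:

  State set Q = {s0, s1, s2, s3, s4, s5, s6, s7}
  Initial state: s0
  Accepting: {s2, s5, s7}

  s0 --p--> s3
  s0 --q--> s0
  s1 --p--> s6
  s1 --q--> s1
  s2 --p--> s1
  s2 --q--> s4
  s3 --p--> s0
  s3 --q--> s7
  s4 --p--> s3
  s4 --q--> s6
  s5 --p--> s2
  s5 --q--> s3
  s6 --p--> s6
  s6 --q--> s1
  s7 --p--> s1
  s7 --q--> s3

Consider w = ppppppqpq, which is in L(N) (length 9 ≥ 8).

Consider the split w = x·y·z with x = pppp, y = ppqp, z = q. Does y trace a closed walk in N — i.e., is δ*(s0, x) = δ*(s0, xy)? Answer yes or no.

State sequence: s0 -p-> s3 -p-> s0 -p-> s3 -p-> s0 -p-> s3 -p-> s0 -q-> s0 -p-> s3

After x (step 4): s0. After xy (step 8): s3.
They differ (s0 ≠ s3), so y is not a cycle from the state after x; this split is not the one the pumping-lemma construction produces, and pumping y need not keep the string in L(N).

no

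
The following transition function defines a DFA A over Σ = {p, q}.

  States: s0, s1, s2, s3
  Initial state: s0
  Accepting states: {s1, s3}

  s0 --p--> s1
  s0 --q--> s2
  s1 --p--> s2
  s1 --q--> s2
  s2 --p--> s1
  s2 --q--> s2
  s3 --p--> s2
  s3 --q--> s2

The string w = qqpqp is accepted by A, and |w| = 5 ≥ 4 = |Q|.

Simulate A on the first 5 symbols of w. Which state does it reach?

s1

Run of A on the first 5 characters of w = q q p q p:
  step 0: s0  (start)
  step 1: s2  (read q: s0→s2)
  step 2: s2  (read q: s2→s2)
  step 3: s1  (read p: s2→s1)
  step 4: s2  (read q: s1→s2)
  step 5: s1  (read p: s2→s1)

After reading 5 characters, A is in state s1.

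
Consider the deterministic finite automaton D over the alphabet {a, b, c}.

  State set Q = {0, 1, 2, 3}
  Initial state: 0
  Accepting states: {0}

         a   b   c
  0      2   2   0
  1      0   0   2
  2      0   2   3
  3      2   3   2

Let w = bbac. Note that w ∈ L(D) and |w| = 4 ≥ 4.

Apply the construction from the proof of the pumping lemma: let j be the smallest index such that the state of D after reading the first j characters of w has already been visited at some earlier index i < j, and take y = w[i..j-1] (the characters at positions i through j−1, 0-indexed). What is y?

b

State sequence: 0 -b-> 2 -b-> 2 -a-> 0 -c-> 0
First repeat at step 2: 2 was already visited.

So i = 1, j = 2, giving x = w[0:1] = b, y = w[1:2] = b, z = w[2:4] = ac.
Check: |xy| = 2 ≤ 4 and |y| = 1 ≥ 1. Reading y takes D from 2 back to 2, so every xyⁱz is accepted.
Since D has 4 states, any run of length ≥ 4 visits 4+1 states, so by pigeonhole some state repeats within the first 4 steps — that repeat gives the pumpable loop.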